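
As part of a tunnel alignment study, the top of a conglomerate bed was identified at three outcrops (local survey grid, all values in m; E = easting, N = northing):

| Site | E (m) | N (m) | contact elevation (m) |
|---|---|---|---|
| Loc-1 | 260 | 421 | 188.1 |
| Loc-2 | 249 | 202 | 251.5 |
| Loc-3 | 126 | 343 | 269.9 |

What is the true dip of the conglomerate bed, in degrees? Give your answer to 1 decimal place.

Let the plane be z = a·E + b·N + c.
Loc-2−Loc-1: −11a − 219b = 63.4;  Loc-3−Loc-1: −134a − 78b = 81.8.
Solving gives a = −0.45524, b = −0.26663.
Gradient magnitude |∇z| = √(a² + b²) = √(0.20725 + 0.07109) = 0.52758.
True dip = arctan(0.52758) = 27.8°, dipping toward ENE (azimuth ≈ 060°).

27.8°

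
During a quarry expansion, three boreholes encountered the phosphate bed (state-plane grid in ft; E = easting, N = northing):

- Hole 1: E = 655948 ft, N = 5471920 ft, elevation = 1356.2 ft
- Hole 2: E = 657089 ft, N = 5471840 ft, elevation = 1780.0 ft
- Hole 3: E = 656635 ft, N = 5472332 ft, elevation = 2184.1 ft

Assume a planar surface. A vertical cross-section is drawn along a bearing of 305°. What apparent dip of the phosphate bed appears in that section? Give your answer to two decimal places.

Let the plane be z = a·E + b·N + c.
Hole 2−Hole 1: 1141a − 80b = 423.8;  Hole 3−Hole 1: 687a + 412b = 827.9.
Solving gives a = 0.45869, b = 1.24461.
Unit vector along 305° is (sin 305°, cos 305°) = (-0.8192, 0.5736).
Slope in that direction = a·(-0.8192) + b·(0.5736) = 0.33814.
Apparent dip = arctan|0.33814| = 18.68° (true dip is 53.0°, so apparent ≤ true as expected).

18.68°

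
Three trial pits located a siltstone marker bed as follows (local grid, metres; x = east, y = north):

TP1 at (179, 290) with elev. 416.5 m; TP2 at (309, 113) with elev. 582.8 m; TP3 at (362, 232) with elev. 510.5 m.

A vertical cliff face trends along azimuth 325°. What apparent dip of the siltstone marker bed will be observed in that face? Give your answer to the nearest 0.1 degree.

37.3°

Two edge vectors: TP1→TP2 = (130, -177, 166.3), TP1→TP3 = (183, -58, 94).
Normal n = (TP1→TP2) × (TP1→TP3) = (-6992.6, 18212.9, 24851).
So ∂z/∂x = −n_x/n_z = 0.28138 and ∂z/∂y = −n_y/n_z = −0.73288.
Unit vector along 325° is (sin 325°, cos 325°) = (-0.5736, 0.8192).
Slope in that direction = a·(-0.5736) + b·(0.8192) = −0.76174.
Apparent dip = arctan|0.76174| = 37.3° (true dip is 38.1°, so apparent ≤ true as expected).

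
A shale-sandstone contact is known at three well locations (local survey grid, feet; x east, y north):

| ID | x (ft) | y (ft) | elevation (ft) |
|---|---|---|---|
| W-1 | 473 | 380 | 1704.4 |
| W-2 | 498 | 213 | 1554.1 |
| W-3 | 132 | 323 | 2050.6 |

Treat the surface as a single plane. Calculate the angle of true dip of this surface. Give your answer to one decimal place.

53.5°

Two edge vectors: W-1→W-2 = (25, -167, -150.3), W-1→W-3 = (-341, -57, 346.2).
Normal n = (W-1→W-2) × (W-1→W-3) = (-66382.5, 42597.3, -58372).
So ∂z/∂x = −n_x/n_z = −1.13723 and ∂z/∂y = −n_y/n_z = 0.72976.
Gradient magnitude |∇z| = √(a² + b²) = √(1.29330 + 0.53254) = 1.35124.
True dip = arctan(1.35124) = 53.5°, dipping toward ESE (azimuth ≈ 123°).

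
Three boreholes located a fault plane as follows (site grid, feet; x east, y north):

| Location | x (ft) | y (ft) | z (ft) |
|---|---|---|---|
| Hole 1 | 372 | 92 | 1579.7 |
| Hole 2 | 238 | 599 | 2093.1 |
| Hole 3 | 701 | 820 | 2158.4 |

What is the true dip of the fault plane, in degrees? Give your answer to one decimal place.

Two edge vectors: Hole 1→Hole 2 = (-134, 507, 513.4), Hole 1→Hole 3 = (329, 728, 578.7).
Normal n = (Hole 1→Hole 2) × (Hole 1→Hole 3) = (-80354.3, 246454.4, -264355).
So ∂z/∂x = −n_x/n_z = −0.30396 and ∂z/∂y = −n_y/n_z = 0.93229.
Gradient magnitude |∇z| = √(a² + b²) = √(0.09239 + 0.86916) = 0.98059.
True dip = arctan(0.98059) = 44.4°, dipping toward SSE (azimuth ≈ 162°).

44.4°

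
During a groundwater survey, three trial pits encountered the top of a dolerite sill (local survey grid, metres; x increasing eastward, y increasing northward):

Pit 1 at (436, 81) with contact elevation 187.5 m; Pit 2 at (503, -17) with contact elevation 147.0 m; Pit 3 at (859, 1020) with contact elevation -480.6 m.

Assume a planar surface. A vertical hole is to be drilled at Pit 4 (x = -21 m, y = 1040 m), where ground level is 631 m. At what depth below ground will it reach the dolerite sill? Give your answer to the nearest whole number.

Two edge vectors: Pit 1→Pit 2 = (67, -98, -40.5), Pit 1→Pit 3 = (423, 939, -668.1).
Normal n = (Pit 1→Pit 2) × (Pit 1→Pit 3) = (103503.3, 27631.2, 104367).
So ∂z/∂x = −n_x/n_z = −0.99172 and ∂z/∂y = −n_y/n_z = −0.26475.
Intercept c from Pit 1: 187.5 + 432.39 + 21.44 = 641.34.
At (-21, 1040): z_contact = 20.8 − 275.3 + 641.34 = 386.8 m.
Depth below ground = 631 − 386.8 = 244 m.

244 m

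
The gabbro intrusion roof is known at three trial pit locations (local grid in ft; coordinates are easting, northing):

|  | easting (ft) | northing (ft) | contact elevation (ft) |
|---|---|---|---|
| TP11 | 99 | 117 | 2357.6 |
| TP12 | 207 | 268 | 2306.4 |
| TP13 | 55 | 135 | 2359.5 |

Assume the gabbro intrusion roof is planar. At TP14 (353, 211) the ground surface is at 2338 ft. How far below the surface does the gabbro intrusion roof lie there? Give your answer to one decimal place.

Let the plane be z = a·easting + b·northing + c.
TP12−TP11: 108a + 151b = −51.2;  TP13−TP11: −44a + 18b = 1.9.
Solving gives a = −0.14072, b = −0.23843.
Then c = 2357.6 − a·99 − b·117 = 2399.43.
At (353, 211): z_contact = −49.67 − 50.31 + 2399.43 = 2299.45 ft.
Depth below ground = 2338 − 2299.45 = 38.6 ft.

38.6 ft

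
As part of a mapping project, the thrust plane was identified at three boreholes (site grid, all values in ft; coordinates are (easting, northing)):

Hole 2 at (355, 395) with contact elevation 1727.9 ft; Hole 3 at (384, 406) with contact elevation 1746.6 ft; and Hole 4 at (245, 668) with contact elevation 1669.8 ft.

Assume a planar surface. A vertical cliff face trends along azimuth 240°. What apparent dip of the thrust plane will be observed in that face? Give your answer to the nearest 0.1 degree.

29.5°

Let the plane be z = a·E + b·N + c.
Hole 3−Hole 2: 29a + 11b = 18.7;  Hole 4−Hole 2: −110a + 273b = −58.1.
Solving gives a = 0.62936, b = 0.04077.
Unit vector along 240° is (sin 240°, cos 240°) = (-0.8660, -0.5000).
Slope in that direction = a·(-0.8660) + b·(-0.5000) = −0.56543.
Apparent dip = arctan|0.56543| = 29.5° (true dip is 32.2°, so apparent ≤ true as expected).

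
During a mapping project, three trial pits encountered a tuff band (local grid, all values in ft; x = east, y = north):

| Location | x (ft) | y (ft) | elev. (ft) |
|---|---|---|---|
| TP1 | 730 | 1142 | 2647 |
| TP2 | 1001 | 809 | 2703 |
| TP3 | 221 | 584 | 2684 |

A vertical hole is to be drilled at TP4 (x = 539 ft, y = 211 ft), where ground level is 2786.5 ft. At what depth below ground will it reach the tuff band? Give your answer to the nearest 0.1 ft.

38.9 ft

Two edge vectors: TP1→TP2 = (271, -333, 56), TP1→TP3 = (-509, -558, 37).
Normal n = (TP1→TP2) × (TP1→TP3) = (18927, -38531, -320715).
So ∂z/∂x = −n_x/n_z = 0.059015 and ∂z/∂y = −n_y/n_z = −0.120141.
Intercept c from TP1: 2647 − 43.08 + 137.20 = 2741.12.
At (539, 211): z_contact = 31.81 − 25.35 + 2741.12 = 2747.58 ft.
Depth below ground = 2786.5 − 2747.58 = 38.9 ft.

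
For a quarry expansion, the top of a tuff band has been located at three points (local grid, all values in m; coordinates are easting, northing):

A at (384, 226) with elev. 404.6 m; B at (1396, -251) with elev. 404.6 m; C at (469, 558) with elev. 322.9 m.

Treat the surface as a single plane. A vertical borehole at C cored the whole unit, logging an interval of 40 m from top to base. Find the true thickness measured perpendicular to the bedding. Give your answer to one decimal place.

Let the plane be z = a·easting + b·northing + c.
B−A: 1012a − 477b = 0;  C−A: 85a + 332b = −81.7.
Solving gives a = −0.10350, b = −0.21959.
|∇z| = √(a²+b²) = 0.24276, so dip δ = arctan(0.24276) = 13.64°.
True thickness = vertical thickness × cos δ = 40 × cos 13.64° = 38.9 m.

38.9 m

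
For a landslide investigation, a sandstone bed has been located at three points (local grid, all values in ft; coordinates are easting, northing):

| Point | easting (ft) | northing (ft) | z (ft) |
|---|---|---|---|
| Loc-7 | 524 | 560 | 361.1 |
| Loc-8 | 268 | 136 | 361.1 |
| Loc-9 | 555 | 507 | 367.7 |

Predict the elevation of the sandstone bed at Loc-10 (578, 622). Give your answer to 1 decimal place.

Two edge vectors: Loc-7→Loc-8 = (-256, -424, 0), Loc-7→Loc-9 = (31, -53, 6.6).
Normal n = (Loc-7→Loc-8) × (Loc-7→Loc-9) = (-2798.4, 1689.6, 26712).
So ∂z/∂easting = −n_x/n_z = 0.10476 and ∂z/∂northing = −n_y/n_z = −0.06325.
Intercept c from Loc-7: 361.1 − 54.90 + 35.42 = 341.63.
At (578, 622): z = 60.6 − 39.3 + 341.63 = 362.8 ft.

362.8 ft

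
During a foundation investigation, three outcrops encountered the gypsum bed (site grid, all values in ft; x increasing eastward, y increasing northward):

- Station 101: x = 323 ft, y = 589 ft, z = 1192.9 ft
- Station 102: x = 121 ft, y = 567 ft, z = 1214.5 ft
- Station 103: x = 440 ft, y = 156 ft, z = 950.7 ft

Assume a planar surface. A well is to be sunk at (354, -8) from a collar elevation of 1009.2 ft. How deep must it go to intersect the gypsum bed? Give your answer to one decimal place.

Let the plane be z = a·x + b·y + c.
Station 102−Station 101: −202a − 22b = 21.6;  Station 103−Station 101: 117a − 433b = −242.2.
Solving gives a = −0.16305, b = 0.51530.
Then c = 1192.9 − a·323 − b·589 = 942.06.
At (354, -8): z_contact = −57.72 − 4.12 + 942.06 = 880.21 ft.
Depth below ground = 1009.2 − 880.21 = 129.0 ft.

129.0 ft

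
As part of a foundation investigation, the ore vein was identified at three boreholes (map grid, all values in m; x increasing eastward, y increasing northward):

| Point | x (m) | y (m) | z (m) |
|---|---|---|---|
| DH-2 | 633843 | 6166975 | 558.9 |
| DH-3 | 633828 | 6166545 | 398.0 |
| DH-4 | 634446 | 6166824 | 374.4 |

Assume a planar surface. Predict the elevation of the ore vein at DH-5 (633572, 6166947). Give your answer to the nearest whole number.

605 m

Let the plane be z = a·x + b·y + c.
DH-3−DH-2: −15a − 430b = −160.9;  DH-4−DH-2: 603a − 151b = −184.5.
Solving gives a = −0.21043031, b = 0.38152664.
Then c = 558.9 − a·633843 − b·6166975 = −2218926.56.
At (633572, 6166947): z = −133322.8 + 2352854.6 − 2218926.56 = 605.2 m.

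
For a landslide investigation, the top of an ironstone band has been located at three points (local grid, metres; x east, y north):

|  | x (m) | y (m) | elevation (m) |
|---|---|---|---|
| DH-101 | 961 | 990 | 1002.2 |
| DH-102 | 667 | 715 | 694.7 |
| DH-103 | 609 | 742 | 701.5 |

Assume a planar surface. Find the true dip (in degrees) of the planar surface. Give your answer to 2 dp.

Let the plane be z = a·x + b·y + c.
DH-102−DH-101: −294a − 275b = −307.5;  DH-103−DH-101: −352a − 248b = −300.7.
Solving gives a = 0.26928, b = 0.83030.
Gradient magnitude |∇z| = √(a² + b²) = √(0.07251 + 0.68940) = 0.87287.
True dip = arctan(0.87287) = 41.12°, dipping toward SSW (azimuth ≈ 198°).

41.12°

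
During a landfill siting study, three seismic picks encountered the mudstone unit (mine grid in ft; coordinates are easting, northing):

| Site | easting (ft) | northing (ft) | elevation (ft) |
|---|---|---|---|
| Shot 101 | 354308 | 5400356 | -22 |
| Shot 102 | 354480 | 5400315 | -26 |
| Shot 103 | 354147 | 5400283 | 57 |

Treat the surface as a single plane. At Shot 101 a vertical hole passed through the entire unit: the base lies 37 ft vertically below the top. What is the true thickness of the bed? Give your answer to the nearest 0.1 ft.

Let the plane be z = a·easting + b·northing + c.
Shot 102−Shot 101: 172a − 41b = −4;  Shot 103−Shot 101: −161a − 73b = 79.
Solving gives a = −0.18432, b = −0.67568.
|∇z| = √(a²+b²) = 0.70037, so dip δ = arctan(0.70037) = 35.01°.
True thickness = vertical thickness × cos δ = 37 × cos 35.01° = 30.3 ft.

30.3 ft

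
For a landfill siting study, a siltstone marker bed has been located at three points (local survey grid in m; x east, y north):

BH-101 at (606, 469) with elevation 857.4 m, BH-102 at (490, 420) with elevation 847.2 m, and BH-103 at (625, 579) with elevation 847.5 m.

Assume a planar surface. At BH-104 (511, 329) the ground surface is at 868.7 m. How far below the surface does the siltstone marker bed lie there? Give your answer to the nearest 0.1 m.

Two edge vectors: BH-101→BH-102 = (-116, -49, -10.2), BH-101→BH-103 = (19, 110, -9.9).
Normal n = (BH-101→BH-102) × (BH-101→BH-103) = (1607.1, -1342.2, -11829).
So ∂z/∂x = −n_x/n_z = 0.13586 and ∂z/∂y = −n_y/n_z = −0.11347.
Intercept c from BH-101: 857.4 − 82.33 + 53.22 = 828.28.
At (511, 329): z_contact = 69.42 − 37.33 + 828.28 = 860.38 m.
Depth below ground = 868.7 − 860.38 = 8.3 m.

8.3 m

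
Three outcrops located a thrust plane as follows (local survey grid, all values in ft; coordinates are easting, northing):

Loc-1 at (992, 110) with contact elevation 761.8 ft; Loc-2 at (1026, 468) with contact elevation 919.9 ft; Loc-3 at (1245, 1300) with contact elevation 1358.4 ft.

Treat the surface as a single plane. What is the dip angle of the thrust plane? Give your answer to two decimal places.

Two edge vectors: Loc-1→Loc-2 = (34, 358, 158.1), Loc-1→Loc-3 = (253, 1190, 596.6).
Normal n = (Loc-1→Loc-2) × (Loc-1→Loc-3) = (25443.8, 19714.9, -50114).
So ∂z/∂easting = −n_x/n_z = 0.50772 and ∂z/∂northing = −n_y/n_z = 0.39340.
Gradient magnitude |∇z| = √(a² + b²) = √(0.25778 + 0.15476) = 0.64229.
True dip = arctan(0.64229) = 32.71°, dipping toward SW (azimuth ≈ 232°).

32.71°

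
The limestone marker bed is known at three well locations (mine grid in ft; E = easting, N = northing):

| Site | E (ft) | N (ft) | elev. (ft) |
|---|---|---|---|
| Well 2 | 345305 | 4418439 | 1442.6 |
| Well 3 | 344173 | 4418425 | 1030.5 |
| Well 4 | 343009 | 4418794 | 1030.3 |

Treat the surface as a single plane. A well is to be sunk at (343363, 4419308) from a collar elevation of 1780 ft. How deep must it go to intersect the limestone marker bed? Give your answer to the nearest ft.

Let the plane be z = a·E + b·N + c.
Well 3−Well 2: −1132a − 14b = −412.1;  Well 4−Well 2: −2296a + 355b = −412.3.
Solving gives a = 0.35038318, b = 1.10473175.
Then c = 1442.6 − a·345305 − b·4418439 = −5000736.33.
At (343363, 4419308): z_contact = 120308.6 + 4882149.9 − 5000736.33 = 1722.2 ft.
Depth below ground = 1780 − 1722.2 = 58 ft.

58 ft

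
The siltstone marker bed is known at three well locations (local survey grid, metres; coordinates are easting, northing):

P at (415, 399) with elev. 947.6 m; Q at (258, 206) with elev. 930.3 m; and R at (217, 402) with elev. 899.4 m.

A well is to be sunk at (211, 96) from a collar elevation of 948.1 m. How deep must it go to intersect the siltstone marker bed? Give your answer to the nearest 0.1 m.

17.4 m

Two edge vectors: P→Q = (-157, -193, -17.3), P→R = (-198, 3, -48.2).
Normal n = (P→Q) × (P→R) = (9354.5, -4142, -38685).
So ∂z/∂easting = −n_x/n_z = 0.24181 and ∂z/∂northing = −n_y/n_z = −0.10707.
Intercept c from P: 947.6 − 100.35 + 42.72 = 889.97.
At (211, 96): z_contact = 51.02 − 10.28 + 889.97 = 930.71 m.
Depth below ground = 948.1 − 930.71 = 17.4 m.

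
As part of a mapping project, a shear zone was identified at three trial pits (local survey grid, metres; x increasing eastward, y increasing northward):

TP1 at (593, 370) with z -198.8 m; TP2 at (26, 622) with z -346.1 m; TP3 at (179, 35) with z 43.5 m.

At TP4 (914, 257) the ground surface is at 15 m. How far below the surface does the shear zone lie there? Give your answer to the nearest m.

Two edge vectors: TP1→TP2 = (-567, 252, -147.3), TP1→TP3 = (-414, -335, 242.3).
Normal n = (TP1→TP2) × (TP1→TP3) = (11714.1, 198366.3, 294273).
So ∂z/∂x = −n_x/n_z = −0.03981 and ∂z/∂y = −n_y/n_z = −0.67409.
Intercept c from TP1: -198.8 + 23.61 + 249.41 = 74.22.
At (914, 257): z_contact = −36.4 − 173.2 + 74.22 = -135.4 m.
Depth below ground = 15 − (-135.4) = 150 m.

150 m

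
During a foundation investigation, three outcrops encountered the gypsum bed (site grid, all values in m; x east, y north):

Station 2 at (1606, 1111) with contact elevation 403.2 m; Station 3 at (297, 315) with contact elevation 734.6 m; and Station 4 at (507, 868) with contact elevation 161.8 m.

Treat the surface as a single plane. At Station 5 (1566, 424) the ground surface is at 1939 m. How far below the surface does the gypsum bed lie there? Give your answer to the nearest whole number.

Let the plane be z = a·x + b·y + c.
Station 3−Station 2: −1309a − 796b = 331.4;  Station 4−Station 2: −1099a − 243b = −241.4.
Solving gives a = 0.48981, b = −1.22181.
Then c = 403.2 − a·1606 − b·1111 = 974.00.
At (1566, 424): z_contact = 767.0 − 518.0 + 974.00 = 1223.0 m.
Depth below ground = 1939 − 1223.0 = 716 m.

716 m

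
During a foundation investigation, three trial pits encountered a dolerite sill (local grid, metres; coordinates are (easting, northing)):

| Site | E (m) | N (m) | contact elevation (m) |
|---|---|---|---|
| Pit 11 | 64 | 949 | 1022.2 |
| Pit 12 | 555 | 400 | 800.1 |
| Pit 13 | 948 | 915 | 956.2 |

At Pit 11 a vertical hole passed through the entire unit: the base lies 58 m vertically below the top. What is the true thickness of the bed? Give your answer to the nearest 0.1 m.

Let the plane be z = a·E + b·N + c.
Pit 12−Pit 11: 491a − 549b = −222.1;  Pit 13−Pit 11: 884a − 34b = −66.
Solving gives a = −0.06121, b = 0.34981.
|∇z| = √(a²+b²) = 0.35513, so dip δ = arctan(0.35513) = 19.55°.
True thickness = vertical thickness × cos δ = 58 × cos 19.55° = 54.7 m.

54.7 m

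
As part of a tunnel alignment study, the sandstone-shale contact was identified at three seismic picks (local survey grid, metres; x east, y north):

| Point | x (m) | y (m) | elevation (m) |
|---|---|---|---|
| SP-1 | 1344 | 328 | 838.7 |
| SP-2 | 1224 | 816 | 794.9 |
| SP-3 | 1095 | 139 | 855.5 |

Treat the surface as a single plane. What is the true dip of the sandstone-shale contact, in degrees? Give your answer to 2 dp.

Two edge vectors: SP-1→SP-2 = (-120, 488, -43.8), SP-1→SP-3 = (-249, -189, 16.8).
Normal n = (SP-1→SP-2) × (SP-1→SP-3) = (-79.8, 12922.2, 144192).
So ∂z/∂x = −n_x/n_z = 0.00055 and ∂z/∂y = −n_y/n_z = −0.08962.
Gradient magnitude |∇z| = √(a² + b²) = √(0.00000 + 0.00803) = 0.08962.
True dip = arctan(0.08962) = 5.12°, dipping toward N (azimuth ≈ 360°).

5.12°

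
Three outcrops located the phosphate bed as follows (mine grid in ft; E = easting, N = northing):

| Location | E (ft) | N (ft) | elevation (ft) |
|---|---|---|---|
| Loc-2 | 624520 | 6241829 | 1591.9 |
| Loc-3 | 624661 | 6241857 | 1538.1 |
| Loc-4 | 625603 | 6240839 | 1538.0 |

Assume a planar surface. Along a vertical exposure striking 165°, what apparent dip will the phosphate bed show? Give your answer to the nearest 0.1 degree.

Two edge vectors: Loc-2→Loc-3 = (141, 28, -53.8), Loc-2→Loc-4 = (1083, -990, -53.9).
Normal n = (Loc-2→Loc-3) × (Loc-2→Loc-4) = (-54771.2, -50665.5, -169914).
So ∂z/∂E = −n_x/n_z = −0.32235 and ∂z/∂N = −n_y/n_z = −0.29818.
Unit vector along 165° is (sin 165°, cos 165°) = (0.2588, -0.9659).
Slope in that direction = a·(0.2588) + b·(-0.9659) = 0.20459.
Apparent dip = arctan|0.20459| = 11.6° (true dip is 23.7°, so apparent ≤ true as expected).

11.6°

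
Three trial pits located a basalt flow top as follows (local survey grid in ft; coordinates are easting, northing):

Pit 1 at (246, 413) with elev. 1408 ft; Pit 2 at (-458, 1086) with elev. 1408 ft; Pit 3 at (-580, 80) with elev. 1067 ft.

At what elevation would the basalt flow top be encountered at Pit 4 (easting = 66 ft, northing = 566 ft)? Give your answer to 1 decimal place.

Two edge vectors: Pit 1→Pit 2 = (-704, 673, 0), Pit 1→Pit 3 = (-826, -333, -341).
Normal n = (Pit 1→Pit 2) × (Pit 1→Pit 3) = (-229493, -240064, 790330).
So ∂z/∂easting = −n_x/n_z = 0.290376 and ∂z/∂northing = −n_y/n_z = 0.303752.
Intercept c from Pit 1: 1408 − 71.43 − 125.45 = 1211.12.
At (66, 566): z = 19.2 + 171.9 + 1211.12 = 1402.2 ft.

1402.2 ft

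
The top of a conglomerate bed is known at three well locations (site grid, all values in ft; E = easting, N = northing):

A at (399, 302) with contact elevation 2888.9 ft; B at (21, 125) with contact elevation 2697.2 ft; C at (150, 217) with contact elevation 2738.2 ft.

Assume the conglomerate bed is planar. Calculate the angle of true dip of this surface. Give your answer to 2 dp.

49.31°

Two edge vectors: A→B = (-378, -177, -191.7), A→C = (-249, -85, -150.7).
Normal n = (A→B) × (A→C) = (10379.4, -9231.3, -11943).
So ∂z/∂E = −n_x/n_z = 0.86908 and ∂z/∂N = −n_y/n_z = −0.77295.
Gradient magnitude |∇z| = √(a² + b²) = √(0.75530 + 0.59745) = 1.16307.
True dip = arctan(1.16307) = 49.31°, dipping toward NW (azimuth ≈ 312°).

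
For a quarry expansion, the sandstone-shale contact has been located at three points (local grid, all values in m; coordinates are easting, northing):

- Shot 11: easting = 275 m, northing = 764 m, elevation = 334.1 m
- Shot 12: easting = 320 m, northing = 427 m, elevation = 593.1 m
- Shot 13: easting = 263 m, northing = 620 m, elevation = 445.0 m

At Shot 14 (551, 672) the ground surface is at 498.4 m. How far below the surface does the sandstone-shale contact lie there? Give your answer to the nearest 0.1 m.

Two edge vectors: Shot 11→Shot 12 = (45, -337, 259), Shot 11→Shot 13 = (-12, -144, 110.9).
Normal n = (Shot 11→Shot 12) × (Shot 11→Shot 13) = (-77.3, -8098.5, -10524).
So ∂z/∂easting = −n_x/n_z = −0.00735 and ∂z/∂northing = −n_y/n_z = −0.76953.
Intercept c from Shot 11: 334.1 + 2.02 + 587.92 = 924.04.
At (551, 672): z_contact = −4.05 − 517.12 + 924.04 = 402.87 m.
Depth below ground = 498.4 − 402.87 = 95.5 m.

95.5 m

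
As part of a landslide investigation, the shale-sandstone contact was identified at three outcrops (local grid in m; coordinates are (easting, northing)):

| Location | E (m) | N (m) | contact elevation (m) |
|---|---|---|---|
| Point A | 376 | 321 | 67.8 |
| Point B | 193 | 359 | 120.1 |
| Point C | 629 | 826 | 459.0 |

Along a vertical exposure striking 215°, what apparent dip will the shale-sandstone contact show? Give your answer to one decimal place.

31.6°

Two edge vectors: Point A→Point B = (-183, 38, 52.3), Point A→Point C = (253, 505, 391.2).
Normal n = (Point A→Point B) × (Point A→Point C) = (-11545.9, 84821.5, -102029).
So ∂z/∂E = −n_x/n_z = −0.11316 and ∂z/∂N = −n_y/n_z = 0.83135.
Unit vector along 215° is (sin 215°, cos 215°) = (-0.5736, -0.8192).
Slope in that direction = a·(-0.5736) + b·(-0.8192) = −0.61609.
Apparent dip = arctan|0.61609| = 31.6° (true dip is 40.0°, so apparent ≤ true as expected).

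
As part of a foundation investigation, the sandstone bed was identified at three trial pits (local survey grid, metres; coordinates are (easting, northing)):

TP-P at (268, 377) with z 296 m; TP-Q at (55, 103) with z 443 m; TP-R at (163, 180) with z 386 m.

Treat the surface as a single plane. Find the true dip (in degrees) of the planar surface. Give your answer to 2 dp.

23.35°

Two edge vectors: TP-P→TP-Q = (-213, -274, 147), TP-P→TP-R = (-105, -197, 90).
Normal n = (TP-P→TP-Q) × (TP-P→TP-R) = (4299, 3735, 13191).
So ∂z/∂E = −n_x/n_z = −0.32590 and ∂z/∂N = −n_y/n_z = −0.28315.
Gradient magnitude |∇z| = √(a² + b²) = √(0.10621 + 0.08017) = 0.43172.
True dip = arctan(0.43172) = 23.35°, dipping toward NE (azimuth ≈ 049°).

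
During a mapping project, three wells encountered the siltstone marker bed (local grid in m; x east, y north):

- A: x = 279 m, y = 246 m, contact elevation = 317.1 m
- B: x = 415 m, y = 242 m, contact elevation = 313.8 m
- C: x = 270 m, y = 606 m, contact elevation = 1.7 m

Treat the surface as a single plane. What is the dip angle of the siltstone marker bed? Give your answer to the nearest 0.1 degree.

Two edge vectors: A→B = (136, -4, -3.3), A→C = (-9, 360, -315.4).
Normal n = (A→B) × (A→C) = (2449.6, 42924.1, 48924).
So ∂z/∂x = −n_x/n_z = −0.05007 and ∂z/∂y = −n_y/n_z = −0.87736.
Gradient magnitude |∇z| = √(a² + b²) = √(0.00251 + 0.76977) = 0.87879.
True dip = arctan(0.87879) = 41.3°, dipping toward N (azimuth ≈ 003°).

41.3°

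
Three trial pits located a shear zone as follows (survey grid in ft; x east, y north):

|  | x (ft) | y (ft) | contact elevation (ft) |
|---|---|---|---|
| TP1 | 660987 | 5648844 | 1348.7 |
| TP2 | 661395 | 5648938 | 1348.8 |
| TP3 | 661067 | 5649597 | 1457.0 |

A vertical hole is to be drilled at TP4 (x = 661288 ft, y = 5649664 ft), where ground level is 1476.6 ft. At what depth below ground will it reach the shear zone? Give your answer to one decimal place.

17.2 ft

Two edge vectors: TP1→TP2 = (408, 94, 0.1), TP1→TP3 = (80, 753, 108.3).
Normal n = (TP1→TP2) × (TP1→TP3) = (10104.9, -44178.4, 299704).
So ∂z/∂x = −n_x/n_z = −0.033716267 and ∂z/∂y = −n_y/n_z = 0.147406775.
Intercept c from TP1: 1348.7 + 22286.01 − 832677.87 = −809043.16.
At (661288, 5649664): z_contact = −22296.16 + 832798.75 − 809043.16 = 1459.42 ft.
Depth below ground = 1476.6 − 1459.42 = 17.2 ft.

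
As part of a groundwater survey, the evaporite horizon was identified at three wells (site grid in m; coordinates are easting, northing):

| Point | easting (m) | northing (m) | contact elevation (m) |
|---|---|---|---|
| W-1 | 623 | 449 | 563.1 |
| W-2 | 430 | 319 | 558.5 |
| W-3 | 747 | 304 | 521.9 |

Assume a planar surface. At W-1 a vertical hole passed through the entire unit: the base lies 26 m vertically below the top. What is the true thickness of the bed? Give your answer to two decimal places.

Two edge vectors: W-1→W-2 = (-193, -130, -4.6), W-1→W-3 = (124, -145, -41.2).
Normal n = (W-1→W-2) × (W-1→W-3) = (4689, -8522, 44105).
So ∂z/∂easting = −n_x/n_z = −0.10631 and ∂z/∂northing = −n_y/n_z = 0.19322.
|∇z| = √(a²+b²) = 0.22054, so dip δ = arctan(0.22054) = 12.44°.
True thickness = vertical thickness × cos δ = 26 × cos 12.44° = 25.39 m.

25.39 m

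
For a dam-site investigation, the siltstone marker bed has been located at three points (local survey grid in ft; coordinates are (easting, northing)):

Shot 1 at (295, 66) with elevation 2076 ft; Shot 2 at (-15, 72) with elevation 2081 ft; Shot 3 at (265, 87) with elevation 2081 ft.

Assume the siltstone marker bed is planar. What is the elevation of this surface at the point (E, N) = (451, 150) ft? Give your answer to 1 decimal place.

Let the plane be z = a·E + b·N + c.
Shot 2−Shot 1: −310a + 6b = 5;  Shot 3−Shot 1: −30a + 21b = 5.
Solving gives a = −0.01185, b = 0.22117.
Then c = 2076 − a·295 − b·66 = 2064.90.
At (451, 150): z = −5.3 + 33.2 + 2064.90 = 2092.7 ft.

2092.7 ft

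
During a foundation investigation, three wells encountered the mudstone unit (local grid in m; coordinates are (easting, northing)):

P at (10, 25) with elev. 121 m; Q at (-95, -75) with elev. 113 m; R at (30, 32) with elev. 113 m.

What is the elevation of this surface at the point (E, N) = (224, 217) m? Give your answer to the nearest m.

128 m

Let the plane be z = a·E + b·N + c.
Q−P: −105a − 100b = −8;  R−P: 20a + 7b = −8.
Solving gives a = −0.67668, b = 0.79051.
Then c = 121 − a·10 − b·25 = 108.00.
At (224, 217): z = −151.6 + 171.5 + 108.00 = 128.0 m.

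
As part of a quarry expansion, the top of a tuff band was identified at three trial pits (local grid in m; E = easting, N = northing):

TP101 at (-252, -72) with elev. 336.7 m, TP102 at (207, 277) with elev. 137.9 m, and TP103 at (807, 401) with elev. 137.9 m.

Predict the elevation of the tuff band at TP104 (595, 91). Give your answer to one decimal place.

Let the plane be z = a·E + b·N + c.
TP102−TP101: 459a + 349b = −198.8;  TP103−TP101: 1059a + 473b = −198.8.
Solving gives a = 0.16166, b = −0.78225.
Then c = 336.7 − a·-252 − b·-72 = 321.12.
At (595, 91): z = 96.2 − 71.2 + 321.12 = 346.1 m.

346.1 m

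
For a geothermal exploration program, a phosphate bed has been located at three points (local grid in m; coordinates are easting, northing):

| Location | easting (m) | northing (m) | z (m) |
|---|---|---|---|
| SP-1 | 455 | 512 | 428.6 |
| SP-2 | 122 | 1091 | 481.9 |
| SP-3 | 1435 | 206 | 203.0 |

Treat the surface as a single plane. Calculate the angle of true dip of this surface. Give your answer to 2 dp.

Let the plane be z = a·easting + b·northing + c.
SP-2−SP-1: −333a + 579b = 53.3;  SP-3−SP-1: 980a − 306b = −225.6.
Solving gives a = −0.24556, b = −0.04917.
Gradient magnitude |∇z| = √(a² + b²) = √(0.06030 + 0.00242) = 0.25043.
True dip = arctan(0.25043) = 14.06°, dipping toward ENE (azimuth ≈ 079°).

14.06°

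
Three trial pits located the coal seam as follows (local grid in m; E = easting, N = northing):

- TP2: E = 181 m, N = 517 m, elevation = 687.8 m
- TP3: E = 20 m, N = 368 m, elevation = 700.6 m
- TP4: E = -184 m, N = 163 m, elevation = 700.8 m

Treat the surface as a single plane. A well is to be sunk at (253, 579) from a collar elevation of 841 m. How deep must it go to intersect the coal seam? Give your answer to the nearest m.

164 m

Let the plane be z = a·E + b·N + c.
TP3−TP2: −161a − 149b = 12.8;  TP4−TP2: −365a − 354b = 13.
Solving gives a = −0.99433, b = 0.98850.
Then c = 687.8 − a·181 − b·517 = 356.72.
At (253, 579): z_contact = −251.6 + 572.3 + 356.72 = 677.5 m.
Depth below ground = 841 − 677.5 = 164 m.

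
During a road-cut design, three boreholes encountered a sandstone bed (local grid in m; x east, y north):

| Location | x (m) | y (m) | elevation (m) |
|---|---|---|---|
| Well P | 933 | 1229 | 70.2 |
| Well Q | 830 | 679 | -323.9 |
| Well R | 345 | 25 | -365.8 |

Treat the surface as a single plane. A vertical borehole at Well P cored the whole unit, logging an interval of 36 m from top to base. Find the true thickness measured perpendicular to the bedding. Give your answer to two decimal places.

Two edge vectors: Well P→Well Q = (-103, -550, -394.1), Well P→Well R = (-588, -1204, -436).
Normal n = (Well P→Well Q) × (Well P→Well R) = (-234696.4, 186822.8, -199388).
So ∂z/∂x = −n_x/n_z = −1.17708 and ∂z/∂y = −n_y/n_z = 0.93698.
|∇z| = √(a²+b²) = 1.50448, so dip δ = arctan(1.50448) = 56.39°.
True thickness = vertical thickness × cos δ = 36 × cos 56.39° = 19.93 m.

19.93 m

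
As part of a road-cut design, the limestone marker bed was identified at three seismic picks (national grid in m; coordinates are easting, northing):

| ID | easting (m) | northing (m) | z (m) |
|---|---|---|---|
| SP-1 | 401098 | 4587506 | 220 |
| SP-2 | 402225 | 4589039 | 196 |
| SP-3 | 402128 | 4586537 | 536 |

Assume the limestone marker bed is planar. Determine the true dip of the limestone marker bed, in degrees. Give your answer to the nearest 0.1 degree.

12.6°

Two edge vectors: SP-1→SP-2 = (1127, 1533, -24), SP-1→SP-3 = (1030, -969, 316).
Normal n = (SP-1→SP-2) × (SP-1→SP-3) = (461172, -380852, -2671053).
So ∂z/∂easting = −n_x/n_z = 0.17266 and ∂z/∂northing = −n_y/n_z = −0.14258.
Gradient magnitude |∇z| = √(a² + b²) = √(0.02981 + 0.02033) = 0.22392.
True dip = arctan(0.22392) = 12.6°, dipping toward NW (azimuth ≈ 310°).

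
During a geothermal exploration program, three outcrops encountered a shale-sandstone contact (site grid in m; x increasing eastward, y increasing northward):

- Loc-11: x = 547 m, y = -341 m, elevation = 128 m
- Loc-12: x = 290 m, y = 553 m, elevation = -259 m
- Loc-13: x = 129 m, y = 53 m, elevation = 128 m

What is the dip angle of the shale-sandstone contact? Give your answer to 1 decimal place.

39.2°

Two edge vectors: Loc-11→Loc-12 = (-257, 894, -387), Loc-11→Loc-13 = (-418, 394, 0).
Normal n = (Loc-11→Loc-12) × (Loc-11→Loc-13) = (152478, 161766, 272434).
So ∂z/∂x = −n_x/n_z = −0.55969 and ∂z/∂y = −n_y/n_z = −0.59378.
Gradient magnitude |∇z| = √(a² + b²) = √(0.31325 + 0.35258) = 0.81598.
True dip = arctan(0.81598) = 39.2°, dipping toward NE (azimuth ≈ 043°).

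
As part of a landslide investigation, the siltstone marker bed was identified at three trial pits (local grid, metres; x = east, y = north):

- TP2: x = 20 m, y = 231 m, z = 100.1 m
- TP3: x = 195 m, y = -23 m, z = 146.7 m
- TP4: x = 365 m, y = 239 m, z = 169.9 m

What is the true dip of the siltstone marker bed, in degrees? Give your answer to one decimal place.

Let the plane be z = a·x + b·y + c.
TP3−TP2: 175a − 254b = 46.6;  TP4−TP2: 345a + 8b = 69.8.
Solving gives a = 0.20332, b = −0.04338.
Gradient magnitude |∇z| = √(a² + b²) = √(0.04134 + 0.00188) = 0.20790.
True dip = arctan(0.20790) = 11.7°, dipping toward WNW (azimuth ≈ 282°).

11.7°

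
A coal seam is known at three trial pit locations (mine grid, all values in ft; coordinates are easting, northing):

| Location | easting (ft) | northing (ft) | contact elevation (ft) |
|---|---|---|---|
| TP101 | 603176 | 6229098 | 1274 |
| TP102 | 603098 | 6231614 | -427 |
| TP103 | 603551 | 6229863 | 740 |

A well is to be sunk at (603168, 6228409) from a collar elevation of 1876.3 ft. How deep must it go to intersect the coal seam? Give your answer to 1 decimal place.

135.2 ft

Let the plane be z = a·easting + b·northing + c.
TP102−TP101: −78a + 2516b = −1701;  TP103−TP101: 375a + 765b = −534.
Solving gives a = −0.042145399, b = −0.677379706.
Then c = 1274 − a·603176 − b·6229098 = 4246159.67.
At (603168, 6228409): z_contact = −25420.76 − 4218997.86 + 4246159.67 = 1741.05 ft.
Depth below ground = 1876.3 − 1741.05 = 135.2 ft.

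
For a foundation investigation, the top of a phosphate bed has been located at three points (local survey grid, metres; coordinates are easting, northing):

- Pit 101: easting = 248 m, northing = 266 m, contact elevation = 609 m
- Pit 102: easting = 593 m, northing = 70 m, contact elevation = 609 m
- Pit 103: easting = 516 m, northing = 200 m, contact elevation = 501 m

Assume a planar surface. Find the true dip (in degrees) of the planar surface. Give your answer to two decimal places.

Two edge vectors: Pit 101→Pit 102 = (345, -196, 0), Pit 101→Pit 103 = (268, -66, -108).
Normal n = (Pit 101→Pit 102) × (Pit 101→Pit 103) = (21168, 37260, 29758).
So ∂z/∂easting = −n_x/n_z = −0.71134 and ∂z/∂northing = −n_y/n_z = −1.25210.
Gradient magnitude |∇z| = √(a² + b²) = √(0.50600 + 1.56776) = 1.44005.
True dip = arctan(1.44005) = 55.22°, dipping toward NNE (azimuth ≈ 030°).

55.22°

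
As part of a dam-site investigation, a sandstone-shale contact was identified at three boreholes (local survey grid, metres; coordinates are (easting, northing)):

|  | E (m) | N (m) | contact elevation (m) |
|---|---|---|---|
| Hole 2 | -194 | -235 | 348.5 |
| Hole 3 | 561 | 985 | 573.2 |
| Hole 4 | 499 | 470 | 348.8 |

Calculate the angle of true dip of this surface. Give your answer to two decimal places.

Let the plane be z = a·E + b·N + c.
Hole 3−Hole 2: 755a + 1220b = 224.7;  Hole 4−Hole 2: 693a + 705b = 0.3.
Solving gives a = −0.50465, b = 0.49648.
Gradient magnitude |∇z| = √(a² + b²) = √(0.25467 + 0.24649) = 0.70793.
True dip = arctan(0.70793) = 35.30°, dipping toward SE (azimuth ≈ 135°).

35.30°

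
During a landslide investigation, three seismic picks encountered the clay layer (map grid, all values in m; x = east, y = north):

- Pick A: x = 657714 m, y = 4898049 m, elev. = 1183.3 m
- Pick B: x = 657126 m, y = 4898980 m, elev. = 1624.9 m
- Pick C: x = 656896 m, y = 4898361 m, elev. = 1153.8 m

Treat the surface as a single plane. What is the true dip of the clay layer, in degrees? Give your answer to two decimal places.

Two edge vectors: Pick A→Pick B = (-588, 931, 441.6), Pick A→Pick C = (-818, 312, -29.5).
Normal n = (Pick A→Pick B) × (Pick A→Pick C) = (-165243.7, -378574.8, 578102).
So ∂z/∂x = −n_x/n_z = 0.28584 and ∂z/∂y = −n_y/n_z = 0.65486.
Gradient magnitude |∇z| = √(a² + b²) = √(0.08170 + 0.42884) = 0.71452.
True dip = arctan(0.71452) = 35.55°, dipping toward SSW (azimuth ≈ 204°).

35.55°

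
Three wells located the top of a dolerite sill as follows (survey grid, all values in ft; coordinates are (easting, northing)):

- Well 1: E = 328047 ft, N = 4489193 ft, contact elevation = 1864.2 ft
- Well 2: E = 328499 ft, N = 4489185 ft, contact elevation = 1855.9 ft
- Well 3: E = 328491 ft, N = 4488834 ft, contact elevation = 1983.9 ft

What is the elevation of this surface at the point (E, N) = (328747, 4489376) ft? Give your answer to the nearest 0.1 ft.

Let the plane be z = a·E + b·N + c.
Well 2−Well 1: 452a − 8b = −8.3;  Well 3−Well 1: 444a − 359b = 119.7.
Solving gives a = −0.024807203, b = −0.364106958.
Then c = 1864.2 − a·328047 − b·4489193 = 1644548.54.
At (328747, 4489376): z = −8155.3 − 1634613.0 + 1644548.54 = 1780.2 ft.

1780.2 ft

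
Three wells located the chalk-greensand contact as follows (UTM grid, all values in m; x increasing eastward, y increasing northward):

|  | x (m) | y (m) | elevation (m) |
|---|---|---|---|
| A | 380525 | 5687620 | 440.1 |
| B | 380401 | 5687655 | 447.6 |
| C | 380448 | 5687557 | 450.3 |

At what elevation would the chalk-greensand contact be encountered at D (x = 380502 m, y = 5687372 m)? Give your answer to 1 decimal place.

458.1 m

Two edge vectors: A→B = (-124, 35, 7.5), A→C = (-77, -63, 10.2).
Normal n = (A→B) × (A→C) = (829.5, 687.3, 10507).
So ∂z/∂x = −n_x/n_z = −0.078947368 and ∂z/∂y = −n_y/n_z = −0.065413534.
Intercept c from A: 440.1 + 30041.45 + 372047.32 = 402528.87.
At (380502, 5687372): z = −30039.6 − 372031.1 + 402528.87 = 458.1 m.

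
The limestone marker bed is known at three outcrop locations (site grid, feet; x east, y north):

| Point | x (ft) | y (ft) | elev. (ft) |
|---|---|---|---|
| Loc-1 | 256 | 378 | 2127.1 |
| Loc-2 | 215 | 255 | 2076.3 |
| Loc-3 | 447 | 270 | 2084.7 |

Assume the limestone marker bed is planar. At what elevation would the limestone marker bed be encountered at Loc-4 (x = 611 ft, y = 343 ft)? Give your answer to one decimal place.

2116.2 ft

Let the plane be z = a·x + b·y + c.
Loc-2−Loc-1: −41a − 123b = −50.8;  Loc-3−Loc-1: 191a − 108b = −42.4.
Solving gives a = 0.00971, b = 0.40977.
Then c = 2127.1 − a·256 − b·378 = 1969.72.
At (611, 343): z = 5.9 + 140.6 + 1969.72 = 2116.2 ft.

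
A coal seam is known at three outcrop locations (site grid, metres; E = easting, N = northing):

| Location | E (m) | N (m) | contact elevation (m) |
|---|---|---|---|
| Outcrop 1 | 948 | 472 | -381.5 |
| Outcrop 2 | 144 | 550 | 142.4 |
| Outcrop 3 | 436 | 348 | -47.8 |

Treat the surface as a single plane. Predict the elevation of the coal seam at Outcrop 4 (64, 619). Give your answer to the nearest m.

Let the plane be z = a·E + b·N + c.
Outcrop 2−Outcrop 1: −804a + 78b = 523.9;  Outcrop 3−Outcrop 1: −512a − 124b = 333.7.
Solving gives a = −0.65166, b = −0.00042.
Then c = -381.5 − a·948 − b·472 = 236.47.
At (64, 619): z = −41.7 − 0.3 + 236.47 = 194.5 m.

195 m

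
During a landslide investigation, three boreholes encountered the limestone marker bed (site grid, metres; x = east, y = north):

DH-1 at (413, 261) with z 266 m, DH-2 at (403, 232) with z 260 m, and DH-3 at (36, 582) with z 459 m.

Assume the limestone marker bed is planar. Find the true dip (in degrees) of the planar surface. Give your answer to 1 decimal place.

21.5°

Two edge vectors: DH-1→DH-2 = (-10, -29, -6), DH-1→DH-3 = (-377, 321, 193).
Normal n = (DH-1→DH-2) × (DH-1→DH-3) = (-3671, 4192, -14143).
So ∂z/∂x = −n_x/n_z = −0.25956 and ∂z/∂y = −n_y/n_z = 0.29640.
Gradient magnitude |∇z| = √(a² + b²) = √(0.06737 + 0.08785) = 0.39399.
True dip = arctan(0.39399) = 21.5°, dipping toward SE (azimuth ≈ 139°).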